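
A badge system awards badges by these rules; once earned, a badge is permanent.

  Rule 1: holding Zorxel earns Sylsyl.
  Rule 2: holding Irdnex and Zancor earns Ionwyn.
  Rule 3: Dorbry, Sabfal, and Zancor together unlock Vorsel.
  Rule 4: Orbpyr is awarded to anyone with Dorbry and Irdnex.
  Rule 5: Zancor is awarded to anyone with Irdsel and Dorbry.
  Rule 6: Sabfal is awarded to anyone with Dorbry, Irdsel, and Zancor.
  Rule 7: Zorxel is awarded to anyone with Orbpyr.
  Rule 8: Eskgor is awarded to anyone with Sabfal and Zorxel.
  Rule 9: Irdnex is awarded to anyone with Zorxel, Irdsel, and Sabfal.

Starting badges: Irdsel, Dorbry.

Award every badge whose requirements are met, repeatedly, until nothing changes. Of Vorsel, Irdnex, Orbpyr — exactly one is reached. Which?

Vorsel

With Irdsel and Dorbry, Zancor is earned (Rule 5).
With Dorbry, Irdsel, and Zancor, Sabfal is earned (Rule 6).
With Dorbry, Sabfal, and Zancor, Vorsel is earned (Rule 3).
Orbpyr would need Dorbry and Irdnex (Rule 4), but Irdnex is never earned. Irdnex would need Zorxel, Irdsel, and Sabfal (Rule 9), but Zorxel is never earned.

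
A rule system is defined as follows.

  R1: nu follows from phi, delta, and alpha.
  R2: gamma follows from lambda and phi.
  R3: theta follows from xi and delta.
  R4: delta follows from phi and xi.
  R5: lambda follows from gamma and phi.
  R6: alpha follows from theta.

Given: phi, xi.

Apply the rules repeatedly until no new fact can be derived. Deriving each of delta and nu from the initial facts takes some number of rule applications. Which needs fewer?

delta

delta: phi and xi hold, so delta follows (R4). [1 rule application]
nu: From phi and xi, R4 gives delta. From xi and delta, R3 gives theta. theta holds, so alpha follows (R6). From phi, delta, and alpha, R1 gives nu. [4 rule applications]
delta needs fewer.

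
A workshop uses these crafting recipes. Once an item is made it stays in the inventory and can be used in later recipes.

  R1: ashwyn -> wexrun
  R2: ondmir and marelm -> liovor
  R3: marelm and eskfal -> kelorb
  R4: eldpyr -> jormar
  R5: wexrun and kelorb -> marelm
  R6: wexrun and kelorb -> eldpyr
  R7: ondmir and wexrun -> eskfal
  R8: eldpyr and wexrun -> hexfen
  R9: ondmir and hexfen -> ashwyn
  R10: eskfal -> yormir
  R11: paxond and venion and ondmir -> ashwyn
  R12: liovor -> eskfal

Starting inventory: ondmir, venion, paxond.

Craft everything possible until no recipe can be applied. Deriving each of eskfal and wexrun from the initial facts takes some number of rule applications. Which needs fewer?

wexrun

wexrun: Using R11, paxond, venion, and ondmir make ashwyn. Using R1, ashwyn makes wexrun. [2 rule applications]
eskfal: paxond and venion and ondmir -> ashwyn (R11). Using R1, ashwyn makes wexrun. Using R7, ondmir and wexrun make eskfal. [3 rule applications]
wexrun needs fewer.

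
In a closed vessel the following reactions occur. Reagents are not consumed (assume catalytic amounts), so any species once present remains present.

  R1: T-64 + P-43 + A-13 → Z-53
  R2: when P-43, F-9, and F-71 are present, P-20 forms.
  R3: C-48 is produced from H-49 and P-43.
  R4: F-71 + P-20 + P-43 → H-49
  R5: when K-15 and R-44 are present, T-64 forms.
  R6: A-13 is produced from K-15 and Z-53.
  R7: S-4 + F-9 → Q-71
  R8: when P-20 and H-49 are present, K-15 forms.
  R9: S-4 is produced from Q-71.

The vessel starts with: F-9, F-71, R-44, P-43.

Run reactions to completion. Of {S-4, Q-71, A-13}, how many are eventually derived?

S-4 would need Q-71 (R9), but Q-71 never forms.
Q-71 would need S-4 and F-9 (R7), but S-4 never forms.
A-13 would need K-15 and Z-53 (R6), but Z-53 never forms.
None of the 3 are reached.

0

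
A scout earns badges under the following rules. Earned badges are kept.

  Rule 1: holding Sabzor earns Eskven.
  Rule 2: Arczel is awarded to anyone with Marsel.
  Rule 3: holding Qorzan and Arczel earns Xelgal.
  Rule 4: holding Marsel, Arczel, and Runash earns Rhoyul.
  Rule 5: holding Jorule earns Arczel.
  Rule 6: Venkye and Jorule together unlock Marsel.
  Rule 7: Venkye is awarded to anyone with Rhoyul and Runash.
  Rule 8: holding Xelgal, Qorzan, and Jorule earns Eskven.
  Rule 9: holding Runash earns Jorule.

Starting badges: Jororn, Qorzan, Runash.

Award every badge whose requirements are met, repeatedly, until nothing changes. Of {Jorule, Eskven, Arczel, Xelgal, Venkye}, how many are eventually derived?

4

With Runash, Jorule is earned (Rule 9).
With Jorule, Arczel is earned (Rule 5).
With Qorzan and Arczel, Xelgal is earned (Rule 3).
With Xelgal, Qorzan, and Jorule, Eskven is earned (Rule 8).
Jorule: reached.
Eskven: reached.
Arczel: reached.
Xelgal: reached.
Venkye would need Rhoyul and Runash (Rule 7), but Rhoyul is never earned.
Reached: Jorule, Eskven, Arczel, and Xelgal — 4 of the 5.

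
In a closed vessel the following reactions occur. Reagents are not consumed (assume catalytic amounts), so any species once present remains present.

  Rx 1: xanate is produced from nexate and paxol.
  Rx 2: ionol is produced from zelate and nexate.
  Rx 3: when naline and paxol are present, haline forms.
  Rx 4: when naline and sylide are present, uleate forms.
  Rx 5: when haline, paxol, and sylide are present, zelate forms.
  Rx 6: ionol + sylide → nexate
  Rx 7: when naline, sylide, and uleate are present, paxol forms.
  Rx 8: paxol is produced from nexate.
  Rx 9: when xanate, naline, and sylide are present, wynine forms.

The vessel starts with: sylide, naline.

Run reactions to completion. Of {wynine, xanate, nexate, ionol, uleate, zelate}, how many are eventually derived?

naline and sylide present → uleate forms (Rx 4).
naline, sylide, and uleate present → paxol forms (Rx 7).
naline and paxol present → haline forms (Rx 3).
haline, paxol, and sylide present → zelate forms (Rx 5).
wynine would need xanate, naline, and sylide (Rx 9), but xanate never forms.
xanate would need nexate and paxol (Rx 1), but nexate never forms.
nexate would need ionol and sylide (Rx 6), but ionol never forms.
ionol would need zelate and nexate (Rx 2), but nexate never forms.
uleate: reached.
zelate: reached.
Reached: uleate and zelate — 2 of the 6.

2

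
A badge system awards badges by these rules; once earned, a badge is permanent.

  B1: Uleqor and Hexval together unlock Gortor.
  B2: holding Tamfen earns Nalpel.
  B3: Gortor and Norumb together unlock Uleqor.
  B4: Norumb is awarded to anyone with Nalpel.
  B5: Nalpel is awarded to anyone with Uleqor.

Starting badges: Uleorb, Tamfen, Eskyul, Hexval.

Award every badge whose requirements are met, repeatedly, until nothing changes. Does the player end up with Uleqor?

Uleqor would need Gortor and Norumb (B3), but Gortor is never earned.

No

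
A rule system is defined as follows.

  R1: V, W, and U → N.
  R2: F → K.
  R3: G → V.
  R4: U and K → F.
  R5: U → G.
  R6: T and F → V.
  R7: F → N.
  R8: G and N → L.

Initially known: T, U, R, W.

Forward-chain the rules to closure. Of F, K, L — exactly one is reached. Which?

L

U holds, so G follows (R5).
From G, R3 gives V.
From V, W, and U, R1 gives N.
G and N hold, so L follows (R8).
K would need F (R2), but F is never established. F would need U and K (R4), but K is never established.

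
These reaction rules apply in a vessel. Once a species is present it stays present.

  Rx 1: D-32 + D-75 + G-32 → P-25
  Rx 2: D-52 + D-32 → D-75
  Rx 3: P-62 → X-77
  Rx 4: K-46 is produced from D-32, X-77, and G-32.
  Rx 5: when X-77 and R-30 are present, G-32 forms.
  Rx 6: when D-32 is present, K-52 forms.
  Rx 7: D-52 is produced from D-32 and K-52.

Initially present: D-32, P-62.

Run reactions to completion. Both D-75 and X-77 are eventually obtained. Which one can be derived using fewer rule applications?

X-77

X-77: P-62 present → X-77 forms (Rx 3). [1 rule application]
D-75: D-32 present → K-52 forms (Rx 6). D-32 and K-52 present → D-52 forms (Rx 7). D-52 and D-32 present → D-75 forms (Rx 2). [3 rule applications]
X-77 needs fewer.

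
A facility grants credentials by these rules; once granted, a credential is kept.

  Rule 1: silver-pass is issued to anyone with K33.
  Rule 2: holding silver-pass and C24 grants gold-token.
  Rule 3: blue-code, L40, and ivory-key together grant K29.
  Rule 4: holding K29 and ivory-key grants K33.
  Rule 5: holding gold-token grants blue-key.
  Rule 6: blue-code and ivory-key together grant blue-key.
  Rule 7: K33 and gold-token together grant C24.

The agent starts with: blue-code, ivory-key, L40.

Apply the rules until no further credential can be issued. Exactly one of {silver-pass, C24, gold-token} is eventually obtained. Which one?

Holding blue-code, L40, and ivory-key grants K29 (Rule 3).
Holding K29 and ivory-key grants K33 (Rule 4).
Holding K33 grants silver-pass (Rule 1).
gold-token would need silver-pass and C24 (Rule 2), but C24 is never granted. C24 would need K33 and gold-token (Rule 7), but gold-token is never granted.

silver-pass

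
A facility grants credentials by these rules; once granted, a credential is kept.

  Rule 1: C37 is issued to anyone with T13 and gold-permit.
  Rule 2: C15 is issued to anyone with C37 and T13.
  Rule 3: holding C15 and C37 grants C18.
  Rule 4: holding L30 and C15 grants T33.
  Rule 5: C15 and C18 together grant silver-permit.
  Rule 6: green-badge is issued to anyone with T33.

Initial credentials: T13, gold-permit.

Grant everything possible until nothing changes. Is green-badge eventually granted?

No

green-badge would need T33 (Rule 6), but T33 is never granted.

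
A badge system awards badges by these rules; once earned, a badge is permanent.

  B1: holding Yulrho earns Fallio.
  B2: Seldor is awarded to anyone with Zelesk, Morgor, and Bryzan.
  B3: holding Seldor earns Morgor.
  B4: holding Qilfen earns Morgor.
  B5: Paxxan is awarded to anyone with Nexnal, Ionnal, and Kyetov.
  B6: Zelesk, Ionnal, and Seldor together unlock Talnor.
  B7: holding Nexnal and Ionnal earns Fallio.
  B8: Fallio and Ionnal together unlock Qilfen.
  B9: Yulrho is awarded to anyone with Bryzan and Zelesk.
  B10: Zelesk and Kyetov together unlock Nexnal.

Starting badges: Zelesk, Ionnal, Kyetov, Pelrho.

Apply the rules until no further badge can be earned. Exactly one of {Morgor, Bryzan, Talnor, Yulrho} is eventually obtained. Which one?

Morgor

With Zelesk and Kyetov, Nexnal is earned (B10).
With Nexnal and Ionnal, Fallio is earned (B7).
With Fallio and Ionnal, Qilfen is earned (B8).
With Qilfen, Morgor is earned (B4).
Yulrho would need Bryzan and Zelesk (B9), but Bryzan is never earned. No rule produces Bryzan, and it is not given. Talnor would need Zelesk, Ionnal, and Seldor (B6), but Seldor is never earned.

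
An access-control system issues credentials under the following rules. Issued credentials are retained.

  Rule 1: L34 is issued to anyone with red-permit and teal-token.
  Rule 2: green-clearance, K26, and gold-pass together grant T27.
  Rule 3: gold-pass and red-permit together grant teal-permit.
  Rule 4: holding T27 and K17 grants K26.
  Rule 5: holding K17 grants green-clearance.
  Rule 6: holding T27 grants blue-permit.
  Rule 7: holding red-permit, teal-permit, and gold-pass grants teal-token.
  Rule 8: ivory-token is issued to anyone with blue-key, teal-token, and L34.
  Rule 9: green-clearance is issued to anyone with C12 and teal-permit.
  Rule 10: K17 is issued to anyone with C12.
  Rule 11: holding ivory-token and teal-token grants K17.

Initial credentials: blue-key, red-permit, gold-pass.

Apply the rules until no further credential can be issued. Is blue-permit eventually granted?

blue-permit would need T27 (Rule 6), but T27 is never granted.

No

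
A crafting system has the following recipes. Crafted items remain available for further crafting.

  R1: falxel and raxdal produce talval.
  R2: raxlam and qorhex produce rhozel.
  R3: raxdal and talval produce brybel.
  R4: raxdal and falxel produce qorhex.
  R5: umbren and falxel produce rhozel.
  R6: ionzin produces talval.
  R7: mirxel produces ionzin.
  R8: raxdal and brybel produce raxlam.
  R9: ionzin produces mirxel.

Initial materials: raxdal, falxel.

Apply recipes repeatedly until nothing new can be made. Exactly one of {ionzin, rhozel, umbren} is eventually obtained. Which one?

Using R1, falxel and raxdal make talval.
raxdal and falxel → qorhex (R4).
Using R3, raxdal and talval make brybel.
raxdal and brybel → raxlam (R8).
raxlam and qorhex → rhozel (R2).
ionzin would need mirxel (R7), but mirxel is never obtained. No rule produces umbren, and it is not given.

rhozel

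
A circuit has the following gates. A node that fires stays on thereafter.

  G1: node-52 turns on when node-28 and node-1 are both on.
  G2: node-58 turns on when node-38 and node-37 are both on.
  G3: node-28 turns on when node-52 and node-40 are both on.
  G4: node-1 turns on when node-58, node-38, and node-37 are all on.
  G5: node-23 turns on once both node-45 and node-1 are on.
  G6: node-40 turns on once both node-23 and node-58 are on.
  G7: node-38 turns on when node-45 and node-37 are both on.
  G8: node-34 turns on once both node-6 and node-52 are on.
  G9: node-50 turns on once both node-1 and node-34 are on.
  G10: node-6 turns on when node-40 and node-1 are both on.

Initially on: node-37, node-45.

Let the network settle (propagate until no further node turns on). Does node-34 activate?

node-34 would need node-6 and node-52 (G8), but node-52 never turns on.

No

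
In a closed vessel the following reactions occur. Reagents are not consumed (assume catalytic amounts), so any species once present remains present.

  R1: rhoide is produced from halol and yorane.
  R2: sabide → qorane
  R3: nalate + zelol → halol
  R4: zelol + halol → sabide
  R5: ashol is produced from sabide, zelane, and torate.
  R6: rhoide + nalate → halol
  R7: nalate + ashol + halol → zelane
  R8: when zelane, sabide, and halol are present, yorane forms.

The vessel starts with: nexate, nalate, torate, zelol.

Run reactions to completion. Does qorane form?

nalate and zelol present → halol forms (R3).
zelol and halol present → sabide forms (R4).
sabide present → qorane forms (R2).

Yes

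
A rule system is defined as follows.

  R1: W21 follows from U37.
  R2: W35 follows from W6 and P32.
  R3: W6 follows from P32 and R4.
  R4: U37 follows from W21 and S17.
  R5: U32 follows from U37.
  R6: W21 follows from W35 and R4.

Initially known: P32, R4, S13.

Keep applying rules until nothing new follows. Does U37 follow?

U37 would need W21 and S17 (R4), but S17 is never established.

No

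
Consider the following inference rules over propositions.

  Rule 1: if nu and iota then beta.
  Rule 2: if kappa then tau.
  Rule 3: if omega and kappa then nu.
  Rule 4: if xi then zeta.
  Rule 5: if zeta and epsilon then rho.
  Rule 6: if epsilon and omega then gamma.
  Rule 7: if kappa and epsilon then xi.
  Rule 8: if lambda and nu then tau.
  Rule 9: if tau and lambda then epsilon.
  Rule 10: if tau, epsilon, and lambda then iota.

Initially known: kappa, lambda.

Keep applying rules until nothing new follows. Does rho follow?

Yes

kappa holds, so tau follows (Rule 2).
From tau and lambda, Rule 9 gives epsilon.
kappa and epsilon hold, so xi follows (Rule 7).
xi holds, so zeta follows (Rule 4).
From zeta and epsilon, Rule 5 gives rho.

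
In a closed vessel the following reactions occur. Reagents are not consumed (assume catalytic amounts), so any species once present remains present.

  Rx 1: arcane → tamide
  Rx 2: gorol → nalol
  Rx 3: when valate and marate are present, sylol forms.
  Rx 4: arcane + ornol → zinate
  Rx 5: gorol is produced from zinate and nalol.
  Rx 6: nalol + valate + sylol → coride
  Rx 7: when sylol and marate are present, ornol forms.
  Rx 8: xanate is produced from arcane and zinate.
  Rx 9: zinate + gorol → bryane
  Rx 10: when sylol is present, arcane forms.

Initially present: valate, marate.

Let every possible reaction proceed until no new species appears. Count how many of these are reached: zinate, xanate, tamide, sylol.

4

valate and marate present → sylol forms (Rx 3).
sylol present → arcane forms (Rx 10).
sylol and marate present → ornol forms (Rx 7).
arcane and ornol present → zinate forms (Rx 4).
arcane present → tamide forms (Rx 1).
arcane and zinate present → xanate forms (Rx 8).
zinate: reached.
xanate: reached.
tamide: reached.
sylol: reached.
All 4 are reached.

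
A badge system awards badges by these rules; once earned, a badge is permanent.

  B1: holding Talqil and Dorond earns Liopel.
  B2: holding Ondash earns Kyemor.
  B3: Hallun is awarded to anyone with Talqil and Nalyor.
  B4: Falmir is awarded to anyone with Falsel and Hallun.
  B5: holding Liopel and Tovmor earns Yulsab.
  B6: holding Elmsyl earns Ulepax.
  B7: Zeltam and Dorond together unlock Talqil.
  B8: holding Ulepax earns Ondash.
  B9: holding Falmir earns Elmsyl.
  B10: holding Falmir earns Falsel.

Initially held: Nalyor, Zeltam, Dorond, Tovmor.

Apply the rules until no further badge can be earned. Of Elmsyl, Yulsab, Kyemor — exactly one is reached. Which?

Yulsab

With Zeltam and Dorond, Talqil is earned (B7).
With Talqil and Dorond, Liopel is earned (B1).
With Liopel and Tovmor, Yulsab is earned (B5).
Kyemor would need Ondash (B2), but Ondash is never earned. Elmsyl would need Falmir (B9), but Falmir is never earned.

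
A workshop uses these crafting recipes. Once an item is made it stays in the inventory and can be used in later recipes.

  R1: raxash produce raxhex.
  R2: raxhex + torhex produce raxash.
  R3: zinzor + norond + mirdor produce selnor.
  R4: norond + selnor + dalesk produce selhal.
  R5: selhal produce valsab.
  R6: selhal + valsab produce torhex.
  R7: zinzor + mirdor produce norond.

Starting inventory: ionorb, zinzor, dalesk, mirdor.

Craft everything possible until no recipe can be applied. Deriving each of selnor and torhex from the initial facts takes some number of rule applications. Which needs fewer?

selnor: zinzor + mirdor → norond (R7). zinzor + norond + mirdor → selnor (R3). [2 rule applications]
torhex: Using R7, zinzor and mirdor make norond. zinzor + norond + mirdor → selnor (R3). Using R4, norond, selnor, and dalesk make selhal. selhal → valsab (R5). Using R6, selhal and valsab make torhex. [5 rule applications]
selnor needs fewer.

selnor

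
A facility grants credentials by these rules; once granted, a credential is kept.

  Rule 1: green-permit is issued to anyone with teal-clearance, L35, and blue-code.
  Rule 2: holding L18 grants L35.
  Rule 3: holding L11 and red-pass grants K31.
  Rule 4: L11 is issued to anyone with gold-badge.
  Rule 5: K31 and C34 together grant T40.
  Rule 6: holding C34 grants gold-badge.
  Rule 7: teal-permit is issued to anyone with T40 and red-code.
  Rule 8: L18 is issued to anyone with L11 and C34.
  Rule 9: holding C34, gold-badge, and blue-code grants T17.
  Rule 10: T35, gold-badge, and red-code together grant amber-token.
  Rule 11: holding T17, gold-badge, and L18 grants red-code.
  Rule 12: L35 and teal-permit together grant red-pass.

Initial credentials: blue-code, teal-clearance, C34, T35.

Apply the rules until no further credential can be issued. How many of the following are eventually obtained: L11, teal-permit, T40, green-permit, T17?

3

Holding C34 grants gold-badge (Rule 6).
Holding gold-badge grants L11 (Rule 4).
Holding C34, gold-badge, and blue-code grants T17 (Rule 9).
Holding L11 and C34 grants L18 (Rule 8).
Holding L18 grants L35 (Rule 2).
Holding teal-clearance, L35, and blue-code grants green-permit (Rule 1).
L11: reached.
teal-permit would need T40 and red-code (Rule 7), but T40 is never granted.
T40 would need K31 and C34 (Rule 5), but K31 is never granted.
green-permit: reached.
T17: reached.
Reached: L11, green-permit, and T17 — 3 of the 5.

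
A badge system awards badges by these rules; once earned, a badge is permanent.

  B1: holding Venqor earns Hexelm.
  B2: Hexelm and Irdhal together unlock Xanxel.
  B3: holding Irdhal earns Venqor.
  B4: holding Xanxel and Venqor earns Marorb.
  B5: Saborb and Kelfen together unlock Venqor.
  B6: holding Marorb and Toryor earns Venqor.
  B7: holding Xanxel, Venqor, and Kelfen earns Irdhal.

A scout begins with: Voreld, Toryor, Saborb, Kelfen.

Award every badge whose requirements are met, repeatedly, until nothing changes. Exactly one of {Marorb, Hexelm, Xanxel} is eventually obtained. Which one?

Hexelm

With Saborb and Kelfen, Venqor is earned (B5).
With Venqor, Hexelm is earned (B1).
Xanxel would need Hexelm and Irdhal (B2), but Irdhal is never earned. Marorb would need Xanxel and Venqor (B4), but Xanxel is never earned.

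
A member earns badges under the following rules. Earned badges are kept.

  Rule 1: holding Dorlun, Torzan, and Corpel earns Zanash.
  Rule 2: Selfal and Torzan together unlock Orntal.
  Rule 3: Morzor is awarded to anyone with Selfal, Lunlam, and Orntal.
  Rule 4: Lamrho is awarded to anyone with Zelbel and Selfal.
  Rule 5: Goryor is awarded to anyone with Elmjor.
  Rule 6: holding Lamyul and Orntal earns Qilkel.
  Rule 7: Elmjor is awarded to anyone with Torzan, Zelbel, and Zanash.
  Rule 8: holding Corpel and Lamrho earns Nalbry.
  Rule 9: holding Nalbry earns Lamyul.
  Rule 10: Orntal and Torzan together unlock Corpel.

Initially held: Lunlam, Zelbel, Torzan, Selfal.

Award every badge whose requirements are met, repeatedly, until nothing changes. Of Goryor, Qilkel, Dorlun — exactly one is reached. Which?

Qilkel

With Zelbel and Selfal, Lamrho is earned (Rule 4).
With Selfal and Torzan, Orntal is earned (Rule 2).
With Orntal and Torzan, Corpel is earned (Rule 10).
With Corpel and Lamrho, Nalbry is earned (Rule 8).
With Nalbry, Lamyul is earned (Rule 9).
With Lamyul and Orntal, Qilkel is earned (Rule 6).
Goryor would need Elmjor (Rule 5), but Elmjor is never earned. No rule produces Dorlun, and it is not given.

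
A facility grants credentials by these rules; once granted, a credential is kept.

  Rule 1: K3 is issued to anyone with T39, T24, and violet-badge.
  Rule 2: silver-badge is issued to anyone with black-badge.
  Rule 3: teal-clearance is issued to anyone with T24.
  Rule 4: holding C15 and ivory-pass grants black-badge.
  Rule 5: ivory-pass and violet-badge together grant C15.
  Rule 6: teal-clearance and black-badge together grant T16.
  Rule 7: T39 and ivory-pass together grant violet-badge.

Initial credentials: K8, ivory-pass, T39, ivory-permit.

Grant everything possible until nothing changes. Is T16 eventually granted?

T16 would need teal-clearance and black-badge (Rule 6), but teal-clearance is never granted.

No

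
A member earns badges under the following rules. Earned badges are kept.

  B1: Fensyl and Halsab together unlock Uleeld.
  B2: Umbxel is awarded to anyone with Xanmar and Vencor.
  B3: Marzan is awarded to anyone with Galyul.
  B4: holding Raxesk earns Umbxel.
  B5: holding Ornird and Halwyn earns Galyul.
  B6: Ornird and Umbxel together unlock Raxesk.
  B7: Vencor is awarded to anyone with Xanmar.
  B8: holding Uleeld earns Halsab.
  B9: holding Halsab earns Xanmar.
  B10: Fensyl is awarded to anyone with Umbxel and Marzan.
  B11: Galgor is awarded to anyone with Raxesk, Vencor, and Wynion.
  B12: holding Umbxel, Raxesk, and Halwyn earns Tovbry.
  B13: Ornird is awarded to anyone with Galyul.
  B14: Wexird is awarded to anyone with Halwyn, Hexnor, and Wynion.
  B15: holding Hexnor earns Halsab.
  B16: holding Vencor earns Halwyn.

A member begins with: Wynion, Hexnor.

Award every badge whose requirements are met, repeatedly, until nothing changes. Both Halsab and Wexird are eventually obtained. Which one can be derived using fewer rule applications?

Halsab: With Hexnor, Halsab is earned (B15). [1 rule application]
Wexird: With Hexnor, Halsab is earned (B15). With Halsab, Xanmar is earned (B9). With Xanmar, Vencor is earned (B7). With Vencor, Halwyn is earned (B16). With Halwyn, Hexnor, and Wynion, Wexird is earned (B14). [5 rule applications]
Halsab needs fewer.

Halsab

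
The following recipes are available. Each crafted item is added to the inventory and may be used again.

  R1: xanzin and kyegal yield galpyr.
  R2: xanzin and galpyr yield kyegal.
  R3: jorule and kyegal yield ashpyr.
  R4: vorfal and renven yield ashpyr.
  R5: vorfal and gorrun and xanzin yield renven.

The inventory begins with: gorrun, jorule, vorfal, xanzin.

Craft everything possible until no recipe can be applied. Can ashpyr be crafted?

Yes

Using R5, vorfal, gorrun, and xanzin make renven.
Using R4, vorfal and renven make ashpyr.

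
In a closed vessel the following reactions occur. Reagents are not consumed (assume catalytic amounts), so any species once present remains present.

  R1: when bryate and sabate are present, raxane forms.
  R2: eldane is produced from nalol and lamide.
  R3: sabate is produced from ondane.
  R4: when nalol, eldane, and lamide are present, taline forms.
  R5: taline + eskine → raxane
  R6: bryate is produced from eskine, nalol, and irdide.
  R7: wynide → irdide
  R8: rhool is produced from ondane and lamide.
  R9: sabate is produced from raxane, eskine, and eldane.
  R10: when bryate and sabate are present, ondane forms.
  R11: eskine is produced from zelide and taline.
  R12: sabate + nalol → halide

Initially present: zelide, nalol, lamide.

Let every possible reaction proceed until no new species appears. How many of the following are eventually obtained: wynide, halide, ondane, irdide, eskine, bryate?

2

nalol and lamide present → eldane forms (R2).
nalol, eldane, and lamide present → taline forms (R4).
zelide and taline present → eskine forms (R11).
taline and eskine present → raxane forms (R5).
raxane, eskine, and eldane present → sabate forms (R9).
sabate and nalol present → halide forms (R12).
No rule produces wynide, and it is not given.
halide: reached.
ondane would need bryate and sabate (R10), but bryate never forms.
irdide would need wynide (R7), but wynide never forms.
eskine: reached.
bryate would need eskine, nalol, and irdide (R6), but irdide never forms.
Reached: halide and eskine — 2 of the 6.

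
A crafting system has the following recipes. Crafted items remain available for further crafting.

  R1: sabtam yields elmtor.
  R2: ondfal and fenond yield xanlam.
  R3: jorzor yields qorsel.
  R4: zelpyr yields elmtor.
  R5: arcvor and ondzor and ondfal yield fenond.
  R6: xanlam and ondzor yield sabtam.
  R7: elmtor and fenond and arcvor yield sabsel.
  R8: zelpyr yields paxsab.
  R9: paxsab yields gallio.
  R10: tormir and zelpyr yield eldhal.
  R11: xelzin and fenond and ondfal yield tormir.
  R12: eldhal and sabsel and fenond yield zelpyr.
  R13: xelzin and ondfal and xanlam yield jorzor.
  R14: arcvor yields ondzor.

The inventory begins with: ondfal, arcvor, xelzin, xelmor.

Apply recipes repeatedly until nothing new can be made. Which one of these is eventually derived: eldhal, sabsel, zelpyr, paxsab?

arcvor → ondzor (R14).
Using R5, arcvor, ondzor, and ondfal make fenond.
ondfal and fenond → xanlam (R2).
xanlam and ondzor → sabtam (R6).
sabtam → elmtor (R1).
elmtor and fenond and arcvor → sabsel (R7).
paxsab would need zelpyr (R8), but zelpyr is never obtained. zelpyr would need eldhal, sabsel, and fenond (R12), but eldhal is never obtained. eldhal would need tormir and zelpyr (R10), but zelpyr is never obtained.

sabsel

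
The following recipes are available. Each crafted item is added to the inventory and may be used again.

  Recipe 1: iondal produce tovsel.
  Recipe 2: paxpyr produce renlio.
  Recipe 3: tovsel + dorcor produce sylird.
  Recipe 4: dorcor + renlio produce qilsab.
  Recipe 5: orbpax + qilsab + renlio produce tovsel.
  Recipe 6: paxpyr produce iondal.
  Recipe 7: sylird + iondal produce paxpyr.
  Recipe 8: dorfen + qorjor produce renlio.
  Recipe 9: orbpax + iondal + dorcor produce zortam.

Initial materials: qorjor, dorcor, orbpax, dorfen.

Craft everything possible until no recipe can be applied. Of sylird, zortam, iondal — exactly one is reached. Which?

Using Recipe 8, dorfen and qorjor make renlio.
Using Recipe 4, dorcor and renlio make qilsab.
orbpax + qilsab + renlio → tovsel (Recipe 5).
tovsel + dorcor → sylird (Recipe 3).
zortam would need orbpax, iondal, and dorcor (Recipe 9), but iondal is never obtained. iondal would need paxpyr (Recipe 6), but paxpyr is never obtained.

sylird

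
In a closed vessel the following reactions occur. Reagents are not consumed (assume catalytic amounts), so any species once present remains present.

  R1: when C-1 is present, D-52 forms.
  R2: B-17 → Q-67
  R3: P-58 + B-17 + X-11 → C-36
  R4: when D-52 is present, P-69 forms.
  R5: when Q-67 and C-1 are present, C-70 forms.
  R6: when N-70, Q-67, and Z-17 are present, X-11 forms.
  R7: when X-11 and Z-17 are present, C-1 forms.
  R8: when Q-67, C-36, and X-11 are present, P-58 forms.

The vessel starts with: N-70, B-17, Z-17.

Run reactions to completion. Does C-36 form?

C-36 would need P-58, B-17, and X-11 (R3), but P-58 never forms.

No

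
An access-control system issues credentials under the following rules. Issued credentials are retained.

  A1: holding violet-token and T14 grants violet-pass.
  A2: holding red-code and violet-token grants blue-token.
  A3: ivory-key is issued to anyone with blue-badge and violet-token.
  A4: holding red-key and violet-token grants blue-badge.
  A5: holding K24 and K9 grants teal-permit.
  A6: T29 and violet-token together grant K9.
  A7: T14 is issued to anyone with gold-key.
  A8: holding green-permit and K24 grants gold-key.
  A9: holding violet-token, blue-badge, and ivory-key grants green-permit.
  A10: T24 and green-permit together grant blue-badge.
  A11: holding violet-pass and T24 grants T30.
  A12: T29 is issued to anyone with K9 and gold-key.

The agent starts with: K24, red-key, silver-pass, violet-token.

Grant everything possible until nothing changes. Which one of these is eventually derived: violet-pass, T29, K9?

violet-pass

Holding red-key and violet-token grants blue-badge (A4).
Holding blue-badge and violet-token grants ivory-key (A3).
Holding violet-token, blue-badge, and ivory-key grants green-permit (A9).
Holding green-permit and K24 grants gold-key (A8).
Holding gold-key grants T14 (A7).
Holding violet-token and T14 grants violet-pass (A1).
T29 would need K9 and gold-key (A12), but K9 is never granted. K9 would need T29 and violet-token (A6), but T29 is never granted.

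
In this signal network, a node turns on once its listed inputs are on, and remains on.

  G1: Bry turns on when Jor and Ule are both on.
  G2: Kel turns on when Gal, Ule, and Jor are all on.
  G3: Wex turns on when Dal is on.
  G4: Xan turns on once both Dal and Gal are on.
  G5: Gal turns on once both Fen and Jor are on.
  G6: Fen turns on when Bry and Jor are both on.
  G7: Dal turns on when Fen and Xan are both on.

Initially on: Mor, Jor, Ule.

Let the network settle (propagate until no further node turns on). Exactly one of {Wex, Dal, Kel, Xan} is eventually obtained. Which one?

Kel

Jor and Ule are on, so Bry turns on (G1).
G6: Bry and Jor on → Fen on.
G5: Fen and Jor on → Gal on.
G2: Gal, Ule, and Jor on → Kel on.
Wex would need Dal (G3), but Dal never turns on. Xan would need Dal and Gal (G4), but Dal never turns on. Dal would need Fen and Xan (G7), but Xan never turns on.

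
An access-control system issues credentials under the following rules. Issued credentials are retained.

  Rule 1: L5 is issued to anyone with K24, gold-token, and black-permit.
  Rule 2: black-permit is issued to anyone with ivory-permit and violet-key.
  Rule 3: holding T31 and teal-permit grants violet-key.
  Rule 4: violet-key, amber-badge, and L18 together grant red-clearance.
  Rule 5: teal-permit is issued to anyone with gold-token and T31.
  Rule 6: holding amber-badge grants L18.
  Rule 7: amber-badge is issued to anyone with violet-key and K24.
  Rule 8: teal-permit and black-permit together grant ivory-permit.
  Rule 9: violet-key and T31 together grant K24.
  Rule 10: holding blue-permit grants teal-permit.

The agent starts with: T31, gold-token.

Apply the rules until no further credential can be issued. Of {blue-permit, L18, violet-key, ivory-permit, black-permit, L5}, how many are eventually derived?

2

Holding gold-token and T31 grants teal-permit (Rule 5).
Holding T31 and teal-permit grants violet-key (Rule 3).
Holding violet-key and T31 grants K24 (Rule 9).
Holding violet-key and K24 grants amber-badge (Rule 7).
Holding amber-badge grants L18 (Rule 6).
No rule produces blue-permit, and it is not given.
L18: reached.
violet-key: reached.
ivory-permit would need teal-permit and black-permit (Rule 8), but black-permit is never granted.
black-permit would need ivory-permit and violet-key (Rule 2), but ivory-permit is never granted.
L5 would need K24, gold-token, and black-permit (Rule 1), but black-permit is never granted.
Reached: L18 and violet-key — 2 of the 6.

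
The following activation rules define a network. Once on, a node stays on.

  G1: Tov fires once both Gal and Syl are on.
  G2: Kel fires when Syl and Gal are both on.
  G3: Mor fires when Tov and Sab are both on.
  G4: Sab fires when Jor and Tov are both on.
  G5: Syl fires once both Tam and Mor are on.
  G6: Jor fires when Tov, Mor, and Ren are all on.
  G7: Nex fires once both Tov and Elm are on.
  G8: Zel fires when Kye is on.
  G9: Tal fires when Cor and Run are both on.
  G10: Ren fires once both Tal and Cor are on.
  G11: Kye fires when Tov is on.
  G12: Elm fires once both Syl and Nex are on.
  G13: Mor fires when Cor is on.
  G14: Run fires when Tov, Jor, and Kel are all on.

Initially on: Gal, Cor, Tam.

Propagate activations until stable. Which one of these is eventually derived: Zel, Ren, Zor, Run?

G13: Cor on → Mor on.
Tam and Mor are on, so Syl fires (G5).
G1: Gal and Syl on → Tov on.
Tov is on, so Kye fires (G11).
Kye is on, so Zel fires (G8).
Run would need Tov, Jor, and Kel (G14), but Jor never turns on. No rule produces Zor, and it is not given. Ren would need Tal and Cor (G10), but Tal never turns on.

Zel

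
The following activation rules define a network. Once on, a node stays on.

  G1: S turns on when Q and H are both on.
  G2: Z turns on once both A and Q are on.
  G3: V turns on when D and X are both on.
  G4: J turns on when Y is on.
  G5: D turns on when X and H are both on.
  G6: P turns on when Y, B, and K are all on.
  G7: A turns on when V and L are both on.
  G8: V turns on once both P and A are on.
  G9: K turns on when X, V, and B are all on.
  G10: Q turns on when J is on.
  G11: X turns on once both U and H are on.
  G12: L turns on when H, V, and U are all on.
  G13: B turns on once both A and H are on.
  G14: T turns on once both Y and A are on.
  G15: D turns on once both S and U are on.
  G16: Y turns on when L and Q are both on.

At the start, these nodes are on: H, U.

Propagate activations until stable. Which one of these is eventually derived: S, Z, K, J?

G11: U and H on → X on.
X and H are on, so D turns on (G5).
G3: D and X on → V on.
H, V, and U are on, so L turns on (G12).
G7: V and L on → A on.
G13: A and H on → B on.
G9: X, V, and B on → K on.
Z would need A and Q (G2), but Q never turns on. S would need Q and H (G1), but Q never turns on. J would need Y (G4), but Y never turns on.

K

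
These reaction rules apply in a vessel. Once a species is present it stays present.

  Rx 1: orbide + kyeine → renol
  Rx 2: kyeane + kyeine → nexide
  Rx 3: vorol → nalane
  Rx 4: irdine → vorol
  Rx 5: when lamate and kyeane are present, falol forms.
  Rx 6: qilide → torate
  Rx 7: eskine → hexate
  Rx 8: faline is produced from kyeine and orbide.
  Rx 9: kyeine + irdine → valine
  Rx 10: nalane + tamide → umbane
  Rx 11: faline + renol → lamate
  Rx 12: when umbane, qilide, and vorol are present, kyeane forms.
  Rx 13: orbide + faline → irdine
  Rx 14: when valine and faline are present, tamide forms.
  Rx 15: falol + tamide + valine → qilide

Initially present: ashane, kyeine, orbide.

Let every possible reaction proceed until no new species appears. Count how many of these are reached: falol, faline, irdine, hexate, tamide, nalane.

kyeine and orbide present → faline forms (Rx 8).
orbide and faline present → irdine forms (Rx 13).
irdine present → vorol forms (Rx 4).
kyeine and irdine present → valine forms (Rx 9).
vorol present → nalane forms (Rx 3).
valine and faline present → tamide forms (Rx 14).
falol would need lamate and kyeane (Rx 5), but kyeane never forms.
faline: reached.
irdine: reached.
hexate would need eskine (Rx 7), but eskine never forms.
tamide: reached.
nalane: reached.
Reached: faline, irdine, tamide, and nalane — 4 of the 6.

4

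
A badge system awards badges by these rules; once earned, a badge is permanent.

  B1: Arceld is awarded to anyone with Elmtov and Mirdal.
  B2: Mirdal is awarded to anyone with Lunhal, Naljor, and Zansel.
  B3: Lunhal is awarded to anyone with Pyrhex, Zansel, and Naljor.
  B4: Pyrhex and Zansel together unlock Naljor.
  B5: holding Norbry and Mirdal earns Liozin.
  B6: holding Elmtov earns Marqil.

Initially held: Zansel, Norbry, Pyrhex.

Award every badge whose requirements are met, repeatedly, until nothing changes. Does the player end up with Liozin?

With Pyrhex and Zansel, Naljor is earned (B4).
With Pyrhex, Zansel, and Naljor, Lunhal is earned (B3).
With Lunhal, Naljor, and Zansel, Mirdal is earned (B2).
With Norbry and Mirdal, Liozin is earned (B5).

Yes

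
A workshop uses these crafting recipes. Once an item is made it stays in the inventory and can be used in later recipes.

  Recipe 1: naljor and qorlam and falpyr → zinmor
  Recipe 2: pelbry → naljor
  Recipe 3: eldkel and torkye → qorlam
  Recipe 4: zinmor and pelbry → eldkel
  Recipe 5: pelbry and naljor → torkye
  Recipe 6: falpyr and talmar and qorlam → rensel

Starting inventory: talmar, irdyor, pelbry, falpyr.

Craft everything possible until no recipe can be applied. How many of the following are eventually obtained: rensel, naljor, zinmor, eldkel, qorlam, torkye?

Using Recipe 2, pelbry makes naljor.
pelbry and naljor → torkye (Recipe 5).
rensel would need falpyr, talmar, and qorlam (Recipe 6), but qorlam is never obtained.
naljor: reached.
zinmor would need naljor, qorlam, and falpyr (Recipe 1), but qorlam is never obtained.
eldkel would need zinmor and pelbry (Recipe 4), but zinmor is never obtained.
qorlam would need eldkel and torkye (Recipe 3), but eldkel is never obtained.
torkye: reached.
Reached: naljor and torkye — 2 of the 6.

2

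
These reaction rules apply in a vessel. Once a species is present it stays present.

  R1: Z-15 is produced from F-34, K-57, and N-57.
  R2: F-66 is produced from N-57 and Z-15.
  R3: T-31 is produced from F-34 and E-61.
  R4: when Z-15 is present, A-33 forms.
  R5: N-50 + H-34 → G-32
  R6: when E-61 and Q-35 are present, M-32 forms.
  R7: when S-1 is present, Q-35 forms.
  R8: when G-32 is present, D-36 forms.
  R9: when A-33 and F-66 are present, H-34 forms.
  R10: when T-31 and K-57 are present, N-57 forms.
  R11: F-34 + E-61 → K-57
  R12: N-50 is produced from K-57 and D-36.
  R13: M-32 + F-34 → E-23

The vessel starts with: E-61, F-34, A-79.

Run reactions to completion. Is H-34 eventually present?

Yes

F-34 and E-61 present → T-31 forms (R3).
F-34 and E-61 present → K-57 forms (R11).
T-31 and K-57 present → N-57 forms (R10).
F-34, K-57, and N-57 present → Z-15 forms (R1).
N-57 and Z-15 present → F-66 forms (R2).
Z-15 present → A-33 forms (R4).
A-33 and F-66 present → H-34 forms (R9).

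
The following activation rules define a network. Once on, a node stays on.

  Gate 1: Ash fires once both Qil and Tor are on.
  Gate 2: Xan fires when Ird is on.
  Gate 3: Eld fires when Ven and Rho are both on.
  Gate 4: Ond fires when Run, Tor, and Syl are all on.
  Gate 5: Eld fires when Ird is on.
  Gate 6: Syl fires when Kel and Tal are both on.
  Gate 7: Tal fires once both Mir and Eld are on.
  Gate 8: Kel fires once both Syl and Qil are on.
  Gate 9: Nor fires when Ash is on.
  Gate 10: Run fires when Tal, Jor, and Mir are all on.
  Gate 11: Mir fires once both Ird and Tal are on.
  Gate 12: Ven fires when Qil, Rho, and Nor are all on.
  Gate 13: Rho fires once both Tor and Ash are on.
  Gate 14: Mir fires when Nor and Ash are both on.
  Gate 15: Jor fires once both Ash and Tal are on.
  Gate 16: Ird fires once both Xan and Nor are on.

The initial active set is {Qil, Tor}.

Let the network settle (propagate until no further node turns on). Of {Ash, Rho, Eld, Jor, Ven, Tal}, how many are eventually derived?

Gate 1: Qil and Tor on → Ash on.
Gate 13: Tor and Ash on → Rho on.
Gate 9: Ash on → Nor on.
Nor and Ash are on, so Mir fires (Gate 14).
Qil, Rho, and Nor are on, so Ven fires (Gate 12).
Gate 3: Ven and Rho on → Eld on.
Gate 7: Mir and Eld on → Tal on.
Ash and Tal are on, so Jor fires (Gate 15).
Ash: reached.
Rho: reached.
Eld: reached.
Jor: reached.
Ven: reached.
Tal: reached.
All 6 are reached.

6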